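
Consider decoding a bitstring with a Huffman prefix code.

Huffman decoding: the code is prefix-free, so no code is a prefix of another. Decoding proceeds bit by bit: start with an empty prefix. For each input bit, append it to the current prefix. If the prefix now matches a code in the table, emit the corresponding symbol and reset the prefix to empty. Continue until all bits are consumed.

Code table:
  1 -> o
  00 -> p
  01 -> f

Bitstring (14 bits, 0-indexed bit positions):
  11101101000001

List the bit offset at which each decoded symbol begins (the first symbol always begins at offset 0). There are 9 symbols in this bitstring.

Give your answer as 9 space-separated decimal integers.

Bit 0: prefix='1' -> emit 'o', reset
Bit 1: prefix='1' -> emit 'o', reset
Bit 2: prefix='1' -> emit 'o', reset
Bit 3: prefix='0' (no match yet)
Bit 4: prefix='01' -> emit 'f', reset
Bit 5: prefix='1' -> emit 'o', reset
Bit 6: prefix='0' (no match yet)
Bit 7: prefix='01' -> emit 'f', reset
Bit 8: prefix='0' (no match yet)
Bit 9: prefix='00' -> emit 'p', reset
Bit 10: prefix='0' (no match yet)
Bit 11: prefix='00' -> emit 'p', reset
Bit 12: prefix='0' (no match yet)
Bit 13: prefix='01' -> emit 'f', reset

Answer: 0 1 2 3 5 6 8 10 12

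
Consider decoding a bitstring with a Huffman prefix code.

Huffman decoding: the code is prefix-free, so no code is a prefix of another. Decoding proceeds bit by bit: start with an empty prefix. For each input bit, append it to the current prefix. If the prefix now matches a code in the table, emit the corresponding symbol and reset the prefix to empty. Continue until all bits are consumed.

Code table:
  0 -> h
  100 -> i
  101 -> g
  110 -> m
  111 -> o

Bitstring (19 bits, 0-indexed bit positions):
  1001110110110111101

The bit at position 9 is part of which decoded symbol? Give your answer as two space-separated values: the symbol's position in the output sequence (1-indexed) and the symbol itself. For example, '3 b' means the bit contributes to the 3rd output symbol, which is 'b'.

Answer: 4 m

Derivation:
Bit 0: prefix='1' (no match yet)
Bit 1: prefix='10' (no match yet)
Bit 2: prefix='100' -> emit 'i', reset
Bit 3: prefix='1' (no match yet)
Bit 4: prefix='11' (no match yet)
Bit 5: prefix='111' -> emit 'o', reset
Bit 6: prefix='0' -> emit 'h', reset
Bit 7: prefix='1' (no match yet)
Bit 8: prefix='11' (no match yet)
Bit 9: prefix='110' -> emit 'm', reset
Bit 10: prefix='1' (no match yet)
Bit 11: prefix='11' (no match yet)
Bit 12: prefix='110' -> emit 'm', reset
Bit 13: prefix='1' (no match yet)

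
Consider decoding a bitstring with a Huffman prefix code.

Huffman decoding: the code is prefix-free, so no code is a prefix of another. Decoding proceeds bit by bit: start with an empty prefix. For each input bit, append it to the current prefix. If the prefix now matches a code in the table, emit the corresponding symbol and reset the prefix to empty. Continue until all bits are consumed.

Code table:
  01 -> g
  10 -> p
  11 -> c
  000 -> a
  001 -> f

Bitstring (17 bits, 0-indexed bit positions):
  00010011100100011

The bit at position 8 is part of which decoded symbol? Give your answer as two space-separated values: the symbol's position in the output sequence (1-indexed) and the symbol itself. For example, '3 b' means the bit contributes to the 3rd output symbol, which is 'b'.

Bit 0: prefix='0' (no match yet)
Bit 1: prefix='00' (no match yet)
Bit 2: prefix='000' -> emit 'a', reset
Bit 3: prefix='1' (no match yet)
Bit 4: prefix='10' -> emit 'p', reset
Bit 5: prefix='0' (no match yet)
Bit 6: prefix='01' -> emit 'g', reset
Bit 7: prefix='1' (no match yet)
Bit 8: prefix='11' -> emit 'c', reset
Bit 9: prefix='0' (no match yet)
Bit 10: prefix='00' (no match yet)
Bit 11: prefix='001' -> emit 'f', reset
Bit 12: prefix='0' (no match yet)

Answer: 4 c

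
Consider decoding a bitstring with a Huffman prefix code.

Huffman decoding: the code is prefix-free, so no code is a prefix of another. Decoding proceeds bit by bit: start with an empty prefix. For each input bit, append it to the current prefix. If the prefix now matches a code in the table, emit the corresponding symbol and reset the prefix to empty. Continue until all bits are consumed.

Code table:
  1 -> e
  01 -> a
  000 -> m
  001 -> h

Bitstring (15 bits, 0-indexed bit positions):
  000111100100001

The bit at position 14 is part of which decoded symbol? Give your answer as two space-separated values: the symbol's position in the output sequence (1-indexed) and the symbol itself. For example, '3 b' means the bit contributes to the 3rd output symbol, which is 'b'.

Answer: 8 a

Derivation:
Bit 0: prefix='0' (no match yet)
Bit 1: prefix='00' (no match yet)
Bit 2: prefix='000' -> emit 'm', reset
Bit 3: prefix='1' -> emit 'e', reset
Bit 4: prefix='1' -> emit 'e', reset
Bit 5: prefix='1' -> emit 'e', reset
Bit 6: prefix='1' -> emit 'e', reset
Bit 7: prefix='0' (no match yet)
Bit 8: prefix='00' (no match yet)
Bit 9: prefix='001' -> emit 'h', reset
Bit 10: prefix='0' (no match yet)
Bit 11: prefix='00' (no match yet)
Bit 12: prefix='000' -> emit 'm', reset
Bit 13: prefix='0' (no match yet)
Bit 14: prefix='01' -> emit 'a', reset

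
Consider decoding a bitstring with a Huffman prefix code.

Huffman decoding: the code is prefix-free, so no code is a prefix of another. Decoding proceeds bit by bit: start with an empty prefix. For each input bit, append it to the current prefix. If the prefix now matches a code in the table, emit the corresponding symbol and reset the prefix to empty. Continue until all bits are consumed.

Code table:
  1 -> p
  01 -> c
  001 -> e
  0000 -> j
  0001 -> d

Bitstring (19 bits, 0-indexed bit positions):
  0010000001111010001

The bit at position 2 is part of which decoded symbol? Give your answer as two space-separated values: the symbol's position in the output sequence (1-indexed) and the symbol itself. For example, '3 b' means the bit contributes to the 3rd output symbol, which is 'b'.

Bit 0: prefix='0' (no match yet)
Bit 1: prefix='00' (no match yet)
Bit 2: prefix='001' -> emit 'e', reset
Bit 3: prefix='0' (no match yet)
Bit 4: prefix='00' (no match yet)
Bit 5: prefix='000' (no match yet)
Bit 6: prefix='0000' -> emit 'j', reset

Answer: 1 e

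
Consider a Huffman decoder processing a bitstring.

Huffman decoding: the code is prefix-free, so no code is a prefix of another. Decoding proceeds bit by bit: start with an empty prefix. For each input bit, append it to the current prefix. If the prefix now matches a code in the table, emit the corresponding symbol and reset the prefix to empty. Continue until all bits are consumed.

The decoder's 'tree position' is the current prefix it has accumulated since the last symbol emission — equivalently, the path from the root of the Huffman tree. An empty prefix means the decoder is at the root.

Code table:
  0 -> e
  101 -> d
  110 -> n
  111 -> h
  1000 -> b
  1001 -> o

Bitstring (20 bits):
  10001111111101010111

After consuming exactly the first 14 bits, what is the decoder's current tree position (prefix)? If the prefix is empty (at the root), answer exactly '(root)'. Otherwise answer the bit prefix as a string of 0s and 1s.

Bit 0: prefix='1' (no match yet)
Bit 1: prefix='10' (no match yet)
Bit 2: prefix='100' (no match yet)
Bit 3: prefix='1000' -> emit 'b', reset
Bit 4: prefix='1' (no match yet)
Bit 5: prefix='11' (no match yet)
Bit 6: prefix='111' -> emit 'h', reset
Bit 7: prefix='1' (no match yet)
Bit 8: prefix='11' (no match yet)
Bit 9: prefix='111' -> emit 'h', reset
Bit 10: prefix='1' (no match yet)
Bit 11: prefix='11' (no match yet)
Bit 12: prefix='110' -> emit 'n', reset
Bit 13: prefix='1' (no match yet)

Answer: 1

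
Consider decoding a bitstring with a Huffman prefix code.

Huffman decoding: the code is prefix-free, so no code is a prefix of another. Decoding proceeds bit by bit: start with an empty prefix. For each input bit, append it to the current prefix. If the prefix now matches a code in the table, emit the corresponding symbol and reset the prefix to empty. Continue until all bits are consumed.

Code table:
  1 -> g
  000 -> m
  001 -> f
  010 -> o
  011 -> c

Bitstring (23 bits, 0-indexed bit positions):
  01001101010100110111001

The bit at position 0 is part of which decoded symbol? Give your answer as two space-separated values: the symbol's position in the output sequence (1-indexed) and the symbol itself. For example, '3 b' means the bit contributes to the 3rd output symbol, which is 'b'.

Answer: 1 o

Derivation:
Bit 0: prefix='0' (no match yet)
Bit 1: prefix='01' (no match yet)
Bit 2: prefix='010' -> emit 'o', reset
Bit 3: prefix='0' (no match yet)
Bit 4: prefix='01' (no match yet)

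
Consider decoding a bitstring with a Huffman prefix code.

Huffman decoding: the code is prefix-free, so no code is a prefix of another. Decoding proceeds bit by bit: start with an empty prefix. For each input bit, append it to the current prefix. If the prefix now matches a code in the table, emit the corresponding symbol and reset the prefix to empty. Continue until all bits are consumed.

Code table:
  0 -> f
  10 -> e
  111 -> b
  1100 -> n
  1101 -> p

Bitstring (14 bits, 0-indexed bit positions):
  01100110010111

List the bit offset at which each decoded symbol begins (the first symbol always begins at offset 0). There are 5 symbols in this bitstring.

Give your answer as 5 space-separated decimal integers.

Answer: 0 1 5 9 11

Derivation:
Bit 0: prefix='0' -> emit 'f', reset
Bit 1: prefix='1' (no match yet)
Bit 2: prefix='11' (no match yet)
Bit 3: prefix='110' (no match yet)
Bit 4: prefix='1100' -> emit 'n', reset
Bit 5: prefix='1' (no match yet)
Bit 6: prefix='11' (no match yet)
Bit 7: prefix='110' (no match yet)
Bit 8: prefix='1100' -> emit 'n', reset
Bit 9: prefix='1' (no match yet)
Bit 10: prefix='10' -> emit 'e', reset
Bit 11: prefix='1' (no match yet)
Bit 12: prefix='11' (no match yet)
Bit 13: prefix='111' -> emit 'b', reset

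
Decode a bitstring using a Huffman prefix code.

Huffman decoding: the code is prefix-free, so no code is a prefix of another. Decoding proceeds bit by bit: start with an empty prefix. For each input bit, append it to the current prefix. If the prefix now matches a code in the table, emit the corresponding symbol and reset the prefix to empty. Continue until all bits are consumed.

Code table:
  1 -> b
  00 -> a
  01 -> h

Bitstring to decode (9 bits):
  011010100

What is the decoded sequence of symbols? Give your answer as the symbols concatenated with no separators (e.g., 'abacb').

Answer: hbhha

Derivation:
Bit 0: prefix='0' (no match yet)
Bit 1: prefix='01' -> emit 'h', reset
Bit 2: prefix='1' -> emit 'b', reset
Bit 3: prefix='0' (no match yet)
Bit 4: prefix='01' -> emit 'h', reset
Bit 5: prefix='0' (no match yet)
Bit 6: prefix='01' -> emit 'h', reset
Bit 7: prefix='0' (no match yet)
Bit 8: prefix='00' -> emit 'a', reset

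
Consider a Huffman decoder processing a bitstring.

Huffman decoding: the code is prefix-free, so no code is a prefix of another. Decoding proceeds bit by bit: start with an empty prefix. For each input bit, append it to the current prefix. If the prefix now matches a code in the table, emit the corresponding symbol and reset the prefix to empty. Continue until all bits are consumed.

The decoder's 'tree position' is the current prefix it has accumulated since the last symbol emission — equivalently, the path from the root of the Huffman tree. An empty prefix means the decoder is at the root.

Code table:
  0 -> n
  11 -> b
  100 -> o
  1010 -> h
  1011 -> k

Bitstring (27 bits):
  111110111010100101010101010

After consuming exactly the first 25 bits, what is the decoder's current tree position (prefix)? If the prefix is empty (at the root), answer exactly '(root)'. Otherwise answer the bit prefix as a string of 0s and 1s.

Bit 0: prefix='1' (no match yet)
Bit 1: prefix='11' -> emit 'b', reset
Bit 2: prefix='1' (no match yet)
Bit 3: prefix='11' -> emit 'b', reset
Bit 4: prefix='1' (no match yet)
Bit 5: prefix='10' (no match yet)
Bit 6: prefix='101' (no match yet)
Bit 7: prefix='1011' -> emit 'k', reset
Bit 8: prefix='1' (no match yet)
Bit 9: prefix='10' (no match yet)
Bit 10: prefix='101' (no match yet)
Bit 11: prefix='1010' -> emit 'h', reset
Bit 12: prefix='1' (no match yet)
Bit 13: prefix='10' (no match yet)
Bit 14: prefix='100' -> emit 'o', reset
Bit 15: prefix='1' (no match yet)
Bit 16: prefix='10' (no match yet)
Bit 17: prefix='101' (no match yet)
Bit 18: prefix='1010' -> emit 'h', reset
Bit 19: prefix='1' (no match yet)
Bit 20: prefix='10' (no match yet)
Bit 21: prefix='101' (no match yet)
Bit 22: prefix='1010' -> emit 'h', reset
Bit 23: prefix='1' (no match yet)
Bit 24: prefix='10' (no match yet)

Answer: 10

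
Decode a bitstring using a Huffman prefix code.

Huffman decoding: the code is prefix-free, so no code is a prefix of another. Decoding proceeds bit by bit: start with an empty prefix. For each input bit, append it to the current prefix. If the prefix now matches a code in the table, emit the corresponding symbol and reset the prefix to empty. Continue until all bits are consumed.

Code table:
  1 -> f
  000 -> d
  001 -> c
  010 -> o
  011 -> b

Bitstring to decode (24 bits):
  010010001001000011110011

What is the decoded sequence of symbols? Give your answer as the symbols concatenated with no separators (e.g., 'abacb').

Answer: ooccdbffcf

Derivation:
Bit 0: prefix='0' (no match yet)
Bit 1: prefix='01' (no match yet)
Bit 2: prefix='010' -> emit 'o', reset
Bit 3: prefix='0' (no match yet)
Bit 4: prefix='01' (no match yet)
Bit 5: prefix='010' -> emit 'o', reset
Bit 6: prefix='0' (no match yet)
Bit 7: prefix='00' (no match yet)
Bit 8: prefix='001' -> emit 'c', reset
Bit 9: prefix='0' (no match yet)
Bit 10: prefix='00' (no match yet)
Bit 11: prefix='001' -> emit 'c', reset
Bit 12: prefix='0' (no match yet)
Bit 13: prefix='00' (no match yet)
Bit 14: prefix='000' -> emit 'd', reset
Bit 15: prefix='0' (no match yet)
Bit 16: prefix='01' (no match yet)
Bit 17: prefix='011' -> emit 'b', reset
Bit 18: prefix='1' -> emit 'f', reset
Bit 19: prefix='1' -> emit 'f', reset
Bit 20: prefix='0' (no match yet)
Bit 21: prefix='00' (no match yet)
Bit 22: prefix='001' -> emit 'c', reset
Bit 23: prefix='1' -> emit 'f', reset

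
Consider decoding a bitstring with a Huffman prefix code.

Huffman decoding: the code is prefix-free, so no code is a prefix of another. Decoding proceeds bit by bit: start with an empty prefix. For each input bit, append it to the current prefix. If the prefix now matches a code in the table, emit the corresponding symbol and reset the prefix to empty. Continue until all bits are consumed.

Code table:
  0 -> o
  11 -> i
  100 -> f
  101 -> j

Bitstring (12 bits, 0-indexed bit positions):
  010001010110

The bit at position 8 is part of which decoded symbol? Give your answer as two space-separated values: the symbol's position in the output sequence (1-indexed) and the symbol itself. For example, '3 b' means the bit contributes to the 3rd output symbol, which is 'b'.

Bit 0: prefix='0' -> emit 'o', reset
Bit 1: prefix='1' (no match yet)
Bit 2: prefix='10' (no match yet)
Bit 3: prefix='100' -> emit 'f', reset
Bit 4: prefix='0' -> emit 'o', reset
Bit 5: prefix='1' (no match yet)
Bit 6: prefix='10' (no match yet)
Bit 7: prefix='101' -> emit 'j', reset
Bit 8: prefix='0' -> emit 'o', reset
Bit 9: prefix='1' (no match yet)
Bit 10: prefix='11' -> emit 'i', reset
Bit 11: prefix='0' -> emit 'o', reset

Answer: 5 o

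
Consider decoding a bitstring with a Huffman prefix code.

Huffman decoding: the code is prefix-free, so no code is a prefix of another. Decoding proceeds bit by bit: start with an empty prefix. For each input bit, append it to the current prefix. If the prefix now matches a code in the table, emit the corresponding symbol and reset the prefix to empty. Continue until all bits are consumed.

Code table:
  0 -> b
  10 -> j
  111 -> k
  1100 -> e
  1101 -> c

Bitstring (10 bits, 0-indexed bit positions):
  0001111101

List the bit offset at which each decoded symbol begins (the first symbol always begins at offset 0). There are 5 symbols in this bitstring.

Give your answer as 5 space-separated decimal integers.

Answer: 0 1 2 3 6

Derivation:
Bit 0: prefix='0' -> emit 'b', reset
Bit 1: prefix='0' -> emit 'b', reset
Bit 2: prefix='0' -> emit 'b', reset
Bit 3: prefix='1' (no match yet)
Bit 4: prefix='11' (no match yet)
Bit 5: prefix='111' -> emit 'k', reset
Bit 6: prefix='1' (no match yet)
Bit 7: prefix='11' (no match yet)
Bit 8: prefix='110' (no match yet)
Bit 9: prefix='1101' -> emit 'c', reset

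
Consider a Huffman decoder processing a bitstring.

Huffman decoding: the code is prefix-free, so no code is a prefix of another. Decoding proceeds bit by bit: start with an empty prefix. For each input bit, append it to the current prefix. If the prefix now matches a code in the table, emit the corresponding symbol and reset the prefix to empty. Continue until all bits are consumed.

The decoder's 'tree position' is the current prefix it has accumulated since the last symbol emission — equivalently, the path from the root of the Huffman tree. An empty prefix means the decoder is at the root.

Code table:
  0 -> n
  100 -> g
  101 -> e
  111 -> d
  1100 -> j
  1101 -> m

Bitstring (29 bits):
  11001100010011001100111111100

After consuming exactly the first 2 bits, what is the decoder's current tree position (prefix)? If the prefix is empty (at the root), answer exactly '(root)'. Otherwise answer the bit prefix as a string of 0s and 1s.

Bit 0: prefix='1' (no match yet)
Bit 1: prefix='11' (no match yet)

Answer: 11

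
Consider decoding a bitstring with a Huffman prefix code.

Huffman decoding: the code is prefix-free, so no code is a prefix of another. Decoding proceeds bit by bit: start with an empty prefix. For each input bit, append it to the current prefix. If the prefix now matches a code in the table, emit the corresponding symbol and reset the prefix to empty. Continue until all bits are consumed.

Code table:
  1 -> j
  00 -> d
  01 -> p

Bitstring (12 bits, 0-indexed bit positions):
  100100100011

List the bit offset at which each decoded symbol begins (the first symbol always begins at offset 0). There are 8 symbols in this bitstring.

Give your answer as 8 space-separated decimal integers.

Answer: 0 1 3 4 6 7 9 11

Derivation:
Bit 0: prefix='1' -> emit 'j', reset
Bit 1: prefix='0' (no match yet)
Bit 2: prefix='00' -> emit 'd', reset
Bit 3: prefix='1' -> emit 'j', reset
Bit 4: prefix='0' (no match yet)
Bit 5: prefix='00' -> emit 'd', reset
Bit 6: prefix='1' -> emit 'j', reset
Bit 7: prefix='0' (no match yet)
Bit 8: prefix='00' -> emit 'd', reset
Bit 9: prefix='0' (no match yet)
Bit 10: prefix='01' -> emit 'p', reset
Bit 11: prefix='1' -> emit 'j', reset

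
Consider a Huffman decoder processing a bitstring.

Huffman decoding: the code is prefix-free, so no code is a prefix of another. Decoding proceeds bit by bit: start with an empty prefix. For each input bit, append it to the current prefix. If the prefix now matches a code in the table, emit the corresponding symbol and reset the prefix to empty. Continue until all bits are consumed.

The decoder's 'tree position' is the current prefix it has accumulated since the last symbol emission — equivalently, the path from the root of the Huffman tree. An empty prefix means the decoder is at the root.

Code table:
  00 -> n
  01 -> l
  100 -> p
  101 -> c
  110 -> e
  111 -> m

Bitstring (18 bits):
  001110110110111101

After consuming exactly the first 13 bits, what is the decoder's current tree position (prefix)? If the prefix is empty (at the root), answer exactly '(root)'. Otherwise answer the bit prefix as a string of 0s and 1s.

Answer: (root)

Derivation:
Bit 0: prefix='0' (no match yet)
Bit 1: prefix='00' -> emit 'n', reset
Bit 2: prefix='1' (no match yet)
Bit 3: prefix='11' (no match yet)
Bit 4: prefix='111' -> emit 'm', reset
Bit 5: prefix='0' (no match yet)
Bit 6: prefix='01' -> emit 'l', reset
Bit 7: prefix='1' (no match yet)
Bit 8: prefix='10' (no match yet)
Bit 9: prefix='101' -> emit 'c', reset
Bit 10: prefix='1' (no match yet)
Bit 11: prefix='10' (no match yet)
Bit 12: prefix='101' -> emit 'c', reset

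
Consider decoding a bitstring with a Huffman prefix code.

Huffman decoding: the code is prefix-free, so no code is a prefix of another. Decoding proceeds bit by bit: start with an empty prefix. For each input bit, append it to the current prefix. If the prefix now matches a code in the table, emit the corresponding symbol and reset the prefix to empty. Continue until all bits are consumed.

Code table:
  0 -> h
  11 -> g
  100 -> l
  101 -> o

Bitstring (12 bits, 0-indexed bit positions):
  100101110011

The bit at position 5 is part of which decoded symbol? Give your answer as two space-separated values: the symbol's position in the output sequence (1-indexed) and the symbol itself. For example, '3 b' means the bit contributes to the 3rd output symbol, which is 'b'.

Answer: 2 o

Derivation:
Bit 0: prefix='1' (no match yet)
Bit 1: prefix='10' (no match yet)
Bit 2: prefix='100' -> emit 'l', reset
Bit 3: prefix='1' (no match yet)
Bit 4: prefix='10' (no match yet)
Bit 5: prefix='101' -> emit 'o', reset
Bit 6: prefix='1' (no match yet)
Bit 7: prefix='11' -> emit 'g', reset
Bit 8: prefix='0' -> emit 'h', reset
Bit 9: prefix='0' -> emit 'h', reset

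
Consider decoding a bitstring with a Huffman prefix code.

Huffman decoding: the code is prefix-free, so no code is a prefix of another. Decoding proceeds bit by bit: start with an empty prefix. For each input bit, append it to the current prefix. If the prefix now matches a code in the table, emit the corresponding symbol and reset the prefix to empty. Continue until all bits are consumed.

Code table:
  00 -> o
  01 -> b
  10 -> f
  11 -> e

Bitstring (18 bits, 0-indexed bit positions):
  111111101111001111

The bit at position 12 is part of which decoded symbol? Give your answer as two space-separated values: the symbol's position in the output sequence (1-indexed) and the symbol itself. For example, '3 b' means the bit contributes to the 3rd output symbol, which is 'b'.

Bit 0: prefix='1' (no match yet)
Bit 1: prefix='11' -> emit 'e', reset
Bit 2: prefix='1' (no match yet)
Bit 3: prefix='11' -> emit 'e', reset
Bit 4: prefix='1' (no match yet)
Bit 5: prefix='11' -> emit 'e', reset
Bit 6: prefix='1' (no match yet)
Bit 7: prefix='10' -> emit 'f', reset
Bit 8: prefix='1' (no match yet)
Bit 9: prefix='11' -> emit 'e', reset
Bit 10: prefix='1' (no match yet)
Bit 11: prefix='11' -> emit 'e', reset
Bit 12: prefix='0' (no match yet)
Bit 13: prefix='00' -> emit 'o', reset
Bit 14: prefix='1' (no match yet)
Bit 15: prefix='11' -> emit 'e', reset
Bit 16: prefix='1' (no match yet)

Answer: 7 o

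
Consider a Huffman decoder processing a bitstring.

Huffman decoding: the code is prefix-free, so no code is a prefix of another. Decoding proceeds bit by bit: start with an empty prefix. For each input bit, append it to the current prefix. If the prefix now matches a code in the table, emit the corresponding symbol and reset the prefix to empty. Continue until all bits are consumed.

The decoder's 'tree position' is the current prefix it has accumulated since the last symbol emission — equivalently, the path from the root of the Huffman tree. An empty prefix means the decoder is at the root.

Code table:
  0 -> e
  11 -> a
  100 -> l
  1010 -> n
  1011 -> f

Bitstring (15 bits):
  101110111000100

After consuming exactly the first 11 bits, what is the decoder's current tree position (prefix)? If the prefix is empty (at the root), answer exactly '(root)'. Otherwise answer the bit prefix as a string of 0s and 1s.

Bit 0: prefix='1' (no match yet)
Bit 1: prefix='10' (no match yet)
Bit 2: prefix='101' (no match yet)
Bit 3: prefix='1011' -> emit 'f', reset
Bit 4: prefix='1' (no match yet)
Bit 5: prefix='10' (no match yet)
Bit 6: prefix='101' (no match yet)
Bit 7: prefix='1011' -> emit 'f', reset
Bit 8: prefix='1' (no match yet)
Bit 9: prefix='10' (no match yet)
Bit 10: prefix='100' -> emit 'l', reset

Answer: (root)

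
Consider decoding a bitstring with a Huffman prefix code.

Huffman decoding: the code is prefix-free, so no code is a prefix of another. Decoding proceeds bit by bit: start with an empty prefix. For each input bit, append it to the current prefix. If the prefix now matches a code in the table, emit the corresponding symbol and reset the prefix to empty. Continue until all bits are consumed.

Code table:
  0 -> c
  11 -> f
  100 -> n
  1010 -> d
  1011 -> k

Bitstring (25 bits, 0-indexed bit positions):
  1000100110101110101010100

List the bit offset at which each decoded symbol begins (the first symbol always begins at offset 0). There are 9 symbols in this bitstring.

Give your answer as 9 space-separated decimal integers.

Bit 0: prefix='1' (no match yet)
Bit 1: prefix='10' (no match yet)
Bit 2: prefix='100' -> emit 'n', reset
Bit 3: prefix='0' -> emit 'c', reset
Bit 4: prefix='1' (no match yet)
Bit 5: prefix='10' (no match yet)
Bit 6: prefix='100' -> emit 'n', reset
Bit 7: prefix='1' (no match yet)
Bit 8: prefix='11' -> emit 'f', reset
Bit 9: prefix='0' -> emit 'c', reset
Bit 10: prefix='1' (no match yet)
Bit 11: prefix='10' (no match yet)
Bit 12: prefix='101' (no match yet)
Bit 13: prefix='1011' -> emit 'k', reset
Bit 14: prefix='1' (no match yet)
Bit 15: prefix='10' (no match yet)
Bit 16: prefix='101' (no match yet)
Bit 17: prefix='1010' -> emit 'd', reset
Bit 18: prefix='1' (no match yet)
Bit 19: prefix='10' (no match yet)
Bit 20: prefix='101' (no match yet)
Bit 21: prefix='1010' -> emit 'd', reset
Bit 22: prefix='1' (no match yet)
Bit 23: prefix='10' (no match yet)
Bit 24: prefix='100' -> emit 'n', reset

Answer: 0 3 4 7 9 10 14 18 22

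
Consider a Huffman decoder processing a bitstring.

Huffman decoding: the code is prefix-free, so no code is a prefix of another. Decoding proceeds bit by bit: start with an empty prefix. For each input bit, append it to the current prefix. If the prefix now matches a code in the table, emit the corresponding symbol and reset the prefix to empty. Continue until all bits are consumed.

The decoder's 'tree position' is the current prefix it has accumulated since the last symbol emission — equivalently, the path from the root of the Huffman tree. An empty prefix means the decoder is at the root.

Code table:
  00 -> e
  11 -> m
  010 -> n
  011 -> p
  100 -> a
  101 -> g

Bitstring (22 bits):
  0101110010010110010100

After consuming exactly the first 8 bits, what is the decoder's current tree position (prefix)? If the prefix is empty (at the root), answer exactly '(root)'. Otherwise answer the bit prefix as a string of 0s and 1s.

Answer: (root)

Derivation:
Bit 0: prefix='0' (no match yet)
Bit 1: prefix='01' (no match yet)
Bit 2: prefix='010' -> emit 'n', reset
Bit 3: prefix='1' (no match yet)
Bit 4: prefix='11' -> emit 'm', reset
Bit 5: prefix='1' (no match yet)
Bit 6: prefix='10' (no match yet)
Bit 7: prefix='100' -> emit 'a', reset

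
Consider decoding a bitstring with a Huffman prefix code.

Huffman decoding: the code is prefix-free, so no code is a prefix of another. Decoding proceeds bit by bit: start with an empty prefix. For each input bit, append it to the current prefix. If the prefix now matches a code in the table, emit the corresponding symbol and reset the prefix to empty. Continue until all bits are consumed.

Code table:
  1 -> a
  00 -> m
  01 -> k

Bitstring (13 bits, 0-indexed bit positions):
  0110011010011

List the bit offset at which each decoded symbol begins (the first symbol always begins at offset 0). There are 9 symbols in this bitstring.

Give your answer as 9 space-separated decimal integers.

Bit 0: prefix='0' (no match yet)
Bit 1: prefix='01' -> emit 'k', reset
Bit 2: prefix='1' -> emit 'a', reset
Bit 3: prefix='0' (no match yet)
Bit 4: prefix='00' -> emit 'm', reset
Bit 5: prefix='1' -> emit 'a', reset
Bit 6: prefix='1' -> emit 'a', reset
Bit 7: prefix='0' (no match yet)
Bit 8: prefix='01' -> emit 'k', reset
Bit 9: prefix='0' (no match yet)
Bit 10: prefix='00' -> emit 'm', reset
Bit 11: prefix='1' -> emit 'a', reset
Bit 12: prefix='1' -> emit 'a', reset

Answer: 0 2 3 5 6 7 9 11 12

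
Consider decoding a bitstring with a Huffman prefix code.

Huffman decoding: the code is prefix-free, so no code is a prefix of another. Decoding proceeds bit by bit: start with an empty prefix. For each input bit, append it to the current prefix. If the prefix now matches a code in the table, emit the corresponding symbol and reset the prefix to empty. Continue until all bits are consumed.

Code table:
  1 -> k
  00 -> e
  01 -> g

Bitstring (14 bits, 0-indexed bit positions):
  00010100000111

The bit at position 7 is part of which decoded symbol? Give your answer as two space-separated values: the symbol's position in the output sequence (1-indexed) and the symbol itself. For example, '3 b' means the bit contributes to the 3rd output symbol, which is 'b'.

Answer: 4 e

Derivation:
Bit 0: prefix='0' (no match yet)
Bit 1: prefix='00' -> emit 'e', reset
Bit 2: prefix='0' (no match yet)
Bit 3: prefix='01' -> emit 'g', reset
Bit 4: prefix='0' (no match yet)
Bit 5: prefix='01' -> emit 'g', reset
Bit 6: prefix='0' (no match yet)
Bit 7: prefix='00' -> emit 'e', reset
Bit 8: prefix='0' (no match yet)
Bit 9: prefix='00' -> emit 'e', reset
Bit 10: prefix='0' (no match yet)
Bit 11: prefix='01' -> emit 'g', reset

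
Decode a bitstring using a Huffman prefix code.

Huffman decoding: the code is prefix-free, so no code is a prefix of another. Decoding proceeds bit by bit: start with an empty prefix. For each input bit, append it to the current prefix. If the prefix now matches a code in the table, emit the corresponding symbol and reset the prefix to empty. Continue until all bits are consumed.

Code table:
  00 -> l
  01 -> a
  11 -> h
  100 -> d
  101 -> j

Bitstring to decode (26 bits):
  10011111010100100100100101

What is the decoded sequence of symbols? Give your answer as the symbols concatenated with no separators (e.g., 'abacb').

Answer: dhhjaldddj

Derivation:
Bit 0: prefix='1' (no match yet)
Bit 1: prefix='10' (no match yet)
Bit 2: prefix='100' -> emit 'd', reset
Bit 3: prefix='1' (no match yet)
Bit 4: prefix='11' -> emit 'h', reset
Bit 5: prefix='1' (no match yet)
Bit 6: prefix='11' -> emit 'h', reset
Bit 7: prefix='1' (no match yet)
Bit 8: prefix='10' (no match yet)
Bit 9: prefix='101' -> emit 'j', reset
Bit 10: prefix='0' (no match yet)
Bit 11: prefix='01' -> emit 'a', reset
Bit 12: prefix='0' (no match yet)
Bit 13: prefix='00' -> emit 'l', reset
Bit 14: prefix='1' (no match yet)
Bit 15: prefix='10' (no match yet)
Bit 16: prefix='100' -> emit 'd', reset
Bit 17: prefix='1' (no match yet)
Bit 18: prefix='10' (no match yet)
Bit 19: prefix='100' -> emit 'd', reset
Bit 20: prefix='1' (no match yet)
Bit 21: prefix='10' (no match yet)
Bit 22: prefix='100' -> emit 'd', reset
Bit 23: prefix='1' (no match yet)
Bit 24: prefix='10' (no match yet)
Bit 25: prefix='101' -> emit 'j', reset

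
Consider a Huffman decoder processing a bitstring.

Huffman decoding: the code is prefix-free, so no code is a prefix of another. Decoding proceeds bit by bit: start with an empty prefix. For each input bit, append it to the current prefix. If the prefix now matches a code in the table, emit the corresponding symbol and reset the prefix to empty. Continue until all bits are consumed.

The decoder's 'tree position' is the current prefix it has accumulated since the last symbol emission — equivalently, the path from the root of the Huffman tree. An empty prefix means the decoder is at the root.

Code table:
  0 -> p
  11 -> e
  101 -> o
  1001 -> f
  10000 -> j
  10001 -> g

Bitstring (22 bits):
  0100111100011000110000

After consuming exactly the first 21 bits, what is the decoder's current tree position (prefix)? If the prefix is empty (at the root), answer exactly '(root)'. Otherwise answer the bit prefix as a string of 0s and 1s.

Bit 0: prefix='0' -> emit 'p', reset
Bit 1: prefix='1' (no match yet)
Bit 2: prefix='10' (no match yet)
Bit 3: prefix='100' (no match yet)
Bit 4: prefix='1001' -> emit 'f', reset
Bit 5: prefix='1' (no match yet)
Bit 6: prefix='11' -> emit 'e', reset
Bit 7: prefix='1' (no match yet)
Bit 8: prefix='10' (no match yet)
Bit 9: prefix='100' (no match yet)
Bit 10: prefix='1000' (no match yet)
Bit 11: prefix='10001' -> emit 'g', reset
Bit 12: prefix='1' (no match yet)
Bit 13: prefix='10' (no match yet)
Bit 14: prefix='100' (no match yet)
Bit 15: prefix='1000' (no match yet)
Bit 16: prefix='10001' -> emit 'g', reset
Bit 17: prefix='1' (no match yet)
Bit 18: prefix='10' (no match yet)
Bit 19: prefix='100' (no match yet)
Bit 20: prefix='1000' (no match yet)

Answer: 1000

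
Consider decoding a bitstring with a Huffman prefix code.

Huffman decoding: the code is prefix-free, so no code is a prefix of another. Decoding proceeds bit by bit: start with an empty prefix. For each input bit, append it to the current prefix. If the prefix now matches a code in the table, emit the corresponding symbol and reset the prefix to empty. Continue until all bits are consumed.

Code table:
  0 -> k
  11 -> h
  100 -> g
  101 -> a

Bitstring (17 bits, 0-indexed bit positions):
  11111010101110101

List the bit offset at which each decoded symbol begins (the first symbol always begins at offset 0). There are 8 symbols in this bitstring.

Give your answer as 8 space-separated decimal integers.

Bit 0: prefix='1' (no match yet)
Bit 1: prefix='11' -> emit 'h', reset
Bit 2: prefix='1' (no match yet)
Bit 3: prefix='11' -> emit 'h', reset
Bit 4: prefix='1' (no match yet)
Bit 5: prefix='10' (no match yet)
Bit 6: prefix='101' -> emit 'a', reset
Bit 7: prefix='0' -> emit 'k', reset
Bit 8: prefix='1' (no match yet)
Bit 9: prefix='10' (no match yet)
Bit 10: prefix='101' -> emit 'a', reset
Bit 11: prefix='1' (no match yet)
Bit 12: prefix='11' -> emit 'h', reset
Bit 13: prefix='0' -> emit 'k', reset
Bit 14: prefix='1' (no match yet)
Bit 15: prefix='10' (no match yet)
Bit 16: prefix='101' -> emit 'a', reset

Answer: 0 2 4 7 8 11 13 14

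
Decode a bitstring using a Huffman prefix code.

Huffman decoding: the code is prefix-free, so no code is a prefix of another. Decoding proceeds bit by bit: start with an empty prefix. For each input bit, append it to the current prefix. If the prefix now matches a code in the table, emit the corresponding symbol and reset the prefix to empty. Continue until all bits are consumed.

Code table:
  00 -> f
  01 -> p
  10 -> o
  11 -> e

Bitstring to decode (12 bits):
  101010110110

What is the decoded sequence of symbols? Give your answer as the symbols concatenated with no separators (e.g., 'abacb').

Bit 0: prefix='1' (no match yet)
Bit 1: prefix='10' -> emit 'o', reset
Bit 2: prefix='1' (no match yet)
Bit 3: prefix='10' -> emit 'o', reset
Bit 4: prefix='1' (no match yet)
Bit 5: prefix='10' -> emit 'o', reset
Bit 6: prefix='1' (no match yet)
Bit 7: prefix='11' -> emit 'e', reset
Bit 8: prefix='0' (no match yet)
Bit 9: prefix='01' -> emit 'p', reset
Bit 10: prefix='1' (no match yet)
Bit 11: prefix='10' -> emit 'o', reset

Answer: oooepo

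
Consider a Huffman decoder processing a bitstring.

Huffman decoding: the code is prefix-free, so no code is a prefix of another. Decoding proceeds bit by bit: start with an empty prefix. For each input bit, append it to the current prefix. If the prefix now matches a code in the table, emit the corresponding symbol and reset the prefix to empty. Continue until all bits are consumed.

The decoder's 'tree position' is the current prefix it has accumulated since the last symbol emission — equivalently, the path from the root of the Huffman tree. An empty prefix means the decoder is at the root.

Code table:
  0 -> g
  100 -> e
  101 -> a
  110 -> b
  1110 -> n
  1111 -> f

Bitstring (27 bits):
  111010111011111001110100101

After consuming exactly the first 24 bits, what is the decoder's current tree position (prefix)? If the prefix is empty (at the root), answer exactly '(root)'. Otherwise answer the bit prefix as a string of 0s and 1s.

Answer: (root)

Derivation:
Bit 0: prefix='1' (no match yet)
Bit 1: prefix='11' (no match yet)
Bit 2: prefix='111' (no match yet)
Bit 3: prefix='1110' -> emit 'n', reset
Bit 4: prefix='1' (no match yet)
Bit 5: prefix='10' (no match yet)
Bit 6: prefix='101' -> emit 'a', reset
Bit 7: prefix='1' (no match yet)
Bit 8: prefix='11' (no match yet)
Bit 9: prefix='110' -> emit 'b', reset
Bit 10: prefix='1' (no match yet)
Bit 11: prefix='11' (no match yet)
Bit 12: prefix='111' (no match yet)
Bit 13: prefix='1111' -> emit 'f', reset
Bit 14: prefix='1' (no match yet)
Bit 15: prefix='10' (no match yet)
Bit 16: prefix='100' -> emit 'e', reset
Bit 17: prefix='1' (no match yet)
Bit 18: prefix='11' (no match yet)
Bit 19: prefix='111' (no match yet)
Bit 20: prefix='1110' -> emit 'n', reset
Bit 21: prefix='1' (no match yet)
Bit 22: prefix='10' (no match yet)
Bit 23: prefix='100' -> emit 'e', reset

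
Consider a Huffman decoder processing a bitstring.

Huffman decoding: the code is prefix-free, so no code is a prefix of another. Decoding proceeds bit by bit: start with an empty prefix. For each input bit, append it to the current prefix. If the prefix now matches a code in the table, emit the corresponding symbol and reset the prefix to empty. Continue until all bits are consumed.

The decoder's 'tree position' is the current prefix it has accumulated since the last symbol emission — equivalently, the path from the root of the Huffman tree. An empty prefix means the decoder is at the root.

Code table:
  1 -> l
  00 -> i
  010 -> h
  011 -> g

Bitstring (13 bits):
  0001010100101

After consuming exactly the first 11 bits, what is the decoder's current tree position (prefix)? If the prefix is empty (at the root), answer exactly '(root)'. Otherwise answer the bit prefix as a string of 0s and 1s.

Answer: 01

Derivation:
Bit 0: prefix='0' (no match yet)
Bit 1: prefix='00' -> emit 'i', reset
Bit 2: prefix='0' (no match yet)
Bit 3: prefix='01' (no match yet)
Bit 4: prefix='010' -> emit 'h', reset
Bit 5: prefix='1' -> emit 'l', reset
Bit 6: prefix='0' (no match yet)
Bit 7: prefix='01' (no match yet)
Bit 8: prefix='010' -> emit 'h', reset
Bit 9: prefix='0' (no match yet)
Bit 10: prefix='01' (no match yet)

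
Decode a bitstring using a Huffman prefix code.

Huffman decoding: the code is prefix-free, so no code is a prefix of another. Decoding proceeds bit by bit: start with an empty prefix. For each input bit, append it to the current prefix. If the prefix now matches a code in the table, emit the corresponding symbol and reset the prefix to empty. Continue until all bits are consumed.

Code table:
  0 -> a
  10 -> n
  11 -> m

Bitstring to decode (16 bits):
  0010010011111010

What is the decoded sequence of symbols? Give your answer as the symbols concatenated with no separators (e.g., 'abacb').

Bit 0: prefix='0' -> emit 'a', reset
Bit 1: prefix='0' -> emit 'a', reset
Bit 2: prefix='1' (no match yet)
Bit 3: prefix='10' -> emit 'n', reset
Bit 4: prefix='0' -> emit 'a', reset
Bit 5: prefix='1' (no match yet)
Bit 6: prefix='10' -> emit 'n', reset
Bit 7: prefix='0' -> emit 'a', reset
Bit 8: prefix='1' (no match yet)
Bit 9: prefix='11' -> emit 'm', reset
Bit 10: prefix='1' (no match yet)
Bit 11: prefix='11' -> emit 'm', reset
Bit 12: prefix='1' (no match yet)
Bit 13: prefix='10' -> emit 'n', reset
Bit 14: prefix='1' (no match yet)
Bit 15: prefix='10' -> emit 'n', reset

Answer: aananammnn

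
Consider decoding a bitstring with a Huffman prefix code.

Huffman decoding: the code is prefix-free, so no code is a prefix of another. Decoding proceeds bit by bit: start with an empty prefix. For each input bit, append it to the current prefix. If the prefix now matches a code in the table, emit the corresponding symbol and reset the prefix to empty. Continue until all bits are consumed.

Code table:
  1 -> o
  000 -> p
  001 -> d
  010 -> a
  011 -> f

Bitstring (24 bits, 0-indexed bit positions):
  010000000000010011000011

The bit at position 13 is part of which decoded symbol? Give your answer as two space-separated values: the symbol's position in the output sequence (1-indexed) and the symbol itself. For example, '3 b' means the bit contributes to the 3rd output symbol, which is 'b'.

Answer: 5 a

Derivation:
Bit 0: prefix='0' (no match yet)
Bit 1: prefix='01' (no match yet)
Bit 2: prefix='010' -> emit 'a', reset
Bit 3: prefix='0' (no match yet)
Bit 4: prefix='00' (no match yet)
Bit 5: prefix='000' -> emit 'p', reset
Bit 6: prefix='0' (no match yet)
Bit 7: prefix='00' (no match yet)
Bit 8: prefix='000' -> emit 'p', reset
Bit 9: prefix='0' (no match yet)
Bit 10: prefix='00' (no match yet)
Bit 11: prefix='000' -> emit 'p', reset
Bit 12: prefix='0' (no match yet)
Bit 13: prefix='01' (no match yet)
Bit 14: prefix='010' -> emit 'a', reset
Bit 15: prefix='0' (no match yet)
Bit 16: prefix='01' (no match yet)
Bit 17: prefix='011' -> emit 'f', reset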